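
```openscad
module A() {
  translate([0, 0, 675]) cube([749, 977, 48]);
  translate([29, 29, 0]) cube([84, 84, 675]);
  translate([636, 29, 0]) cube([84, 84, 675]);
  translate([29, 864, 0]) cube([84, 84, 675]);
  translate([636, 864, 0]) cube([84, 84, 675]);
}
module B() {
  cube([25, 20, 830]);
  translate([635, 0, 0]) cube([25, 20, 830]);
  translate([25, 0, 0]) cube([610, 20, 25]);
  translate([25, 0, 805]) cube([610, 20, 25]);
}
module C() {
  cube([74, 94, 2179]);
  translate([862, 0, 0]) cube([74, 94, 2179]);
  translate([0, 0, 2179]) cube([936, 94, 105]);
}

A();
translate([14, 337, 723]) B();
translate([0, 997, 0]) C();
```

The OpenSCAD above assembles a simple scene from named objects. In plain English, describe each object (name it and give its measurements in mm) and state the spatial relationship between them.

A is a table with a 749×977 mm rectangular top, 48 mm thick, top surface at z = 723 mm, supported by four 84×84 mm square legs, each inset 29 mm from the nearest pair of top edges, running from the floor.

B is a rectangular picture frame lying in the x–z plane (depth along y). The opening is 610 mm wide (x) by 780 mm tall (z), surrounded by a border 25 mm wide on all four sides. The frame is 20 mm deep and is made of two full-height vertical stiles with two horizontal rails fitted between them.

C is a rectangular door frame: two vertical jambs of 74×94 mm section, 2179 mm tall, with a clear opening 788 mm wide between their inner faces. A header 105 mm tall and 94 mm deep lies on top of the jambs and spans the full outside width.

The picture frame is on top of the table. The door frame is on the floor beside the table on its +y side.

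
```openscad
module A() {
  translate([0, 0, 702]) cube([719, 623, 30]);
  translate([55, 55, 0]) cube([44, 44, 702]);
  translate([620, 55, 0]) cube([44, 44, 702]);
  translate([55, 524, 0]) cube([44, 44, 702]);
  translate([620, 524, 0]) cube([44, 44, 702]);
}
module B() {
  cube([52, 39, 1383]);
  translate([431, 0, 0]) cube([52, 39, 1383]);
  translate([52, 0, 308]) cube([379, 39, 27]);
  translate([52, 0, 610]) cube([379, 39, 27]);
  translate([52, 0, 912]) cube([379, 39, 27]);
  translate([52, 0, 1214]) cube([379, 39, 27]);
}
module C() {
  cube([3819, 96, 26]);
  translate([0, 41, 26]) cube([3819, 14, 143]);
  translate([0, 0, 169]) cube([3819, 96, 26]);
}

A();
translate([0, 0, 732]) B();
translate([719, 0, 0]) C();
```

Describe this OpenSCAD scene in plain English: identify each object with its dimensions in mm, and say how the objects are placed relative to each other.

A is a table: top 719 mm (x) × 623 mm (y), 30 mm thick, upper face at z = 732 mm, on four 44×44 mm square legs, each inset 55 mm from the nearest pair of top edges, running from z = 0 to the bottom of the top.

B is a wooden ladder with two side rails of 52×39 mm section and 1383 mm height, set 483 mm apart overall. Between them run 4 rectangular rungs (39 mm deep, 27 mm thick), front faces flush with the rails' −y face. The bottom of the first rung is 308 mm above the floor and each subsequent rung is 302 mm higher than the one below.

C is an I-beam lying along x, 3819 mm long. Overall section height 195 mm. Two flanges 96 mm wide (y) and 26 mm thick, one on the floor and one at the top; a web 14 mm thick runs between them, centred on the flange width.

The ladder is on top of the table. The I-beam is against the table's +x side, with their −y faces flush.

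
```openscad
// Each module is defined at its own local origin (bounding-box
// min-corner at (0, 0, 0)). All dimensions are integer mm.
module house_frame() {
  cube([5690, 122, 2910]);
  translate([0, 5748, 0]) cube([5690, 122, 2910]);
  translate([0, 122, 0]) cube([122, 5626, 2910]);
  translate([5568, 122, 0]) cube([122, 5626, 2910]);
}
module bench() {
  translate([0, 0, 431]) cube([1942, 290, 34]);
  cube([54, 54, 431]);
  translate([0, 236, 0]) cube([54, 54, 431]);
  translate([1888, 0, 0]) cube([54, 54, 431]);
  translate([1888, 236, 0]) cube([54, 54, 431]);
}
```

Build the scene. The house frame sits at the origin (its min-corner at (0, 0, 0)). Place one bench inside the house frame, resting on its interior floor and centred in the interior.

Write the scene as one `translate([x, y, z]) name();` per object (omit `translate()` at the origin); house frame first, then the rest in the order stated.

house_frame();
translate([1874, 2790, 0]) bench();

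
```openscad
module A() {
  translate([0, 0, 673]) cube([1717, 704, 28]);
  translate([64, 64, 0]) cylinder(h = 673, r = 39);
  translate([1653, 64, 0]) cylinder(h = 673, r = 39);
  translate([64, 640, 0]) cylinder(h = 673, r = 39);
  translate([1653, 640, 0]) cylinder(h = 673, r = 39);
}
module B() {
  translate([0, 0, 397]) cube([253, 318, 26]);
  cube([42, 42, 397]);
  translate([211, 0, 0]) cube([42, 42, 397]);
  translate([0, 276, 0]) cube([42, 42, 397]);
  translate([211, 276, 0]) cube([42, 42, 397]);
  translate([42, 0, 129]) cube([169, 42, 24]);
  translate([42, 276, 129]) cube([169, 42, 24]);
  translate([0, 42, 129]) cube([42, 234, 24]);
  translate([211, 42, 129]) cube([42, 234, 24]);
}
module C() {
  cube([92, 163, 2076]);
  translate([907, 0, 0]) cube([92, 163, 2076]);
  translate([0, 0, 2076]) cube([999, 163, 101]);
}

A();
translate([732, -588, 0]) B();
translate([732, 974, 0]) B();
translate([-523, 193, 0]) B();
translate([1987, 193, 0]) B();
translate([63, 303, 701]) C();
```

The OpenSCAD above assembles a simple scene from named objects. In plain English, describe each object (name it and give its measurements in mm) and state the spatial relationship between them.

A is a table with a 1717×704 mm rectangular top, 28 mm thick, top surface at z = 701 mm, supported by four round legs of 78 mm diameter, each leg's bounding box inset 25 mm from the nearest pair of top edges, running from the floor.

B is a four-legged stool. The seat is 253×318 mm, 26 mm thick, top at z = 423 mm. It stands on four square legs, each 42×42 mm in cross-section, from z = 0 to the seat underside, each flush with a corner of the seat. Four stretchers, 42 mm wide and 24 mm tall, connect adjacent legs with their undersides at z = 129 mm, each running between the inner faces of the legs it joins and aligned with the legs' outer faces on the other axis.

C is a rectangular door frame: two vertical jambs of 92×163 mm section, 2076 mm tall, with a clear opening 815 mm wide between their inner faces. A header 101 mm tall and 163 mm deep lies on top of the jambs and spans the full outside width.

Four stools sit around the table at the −y, +y, −x, +x sides. The door frame is on top of the table.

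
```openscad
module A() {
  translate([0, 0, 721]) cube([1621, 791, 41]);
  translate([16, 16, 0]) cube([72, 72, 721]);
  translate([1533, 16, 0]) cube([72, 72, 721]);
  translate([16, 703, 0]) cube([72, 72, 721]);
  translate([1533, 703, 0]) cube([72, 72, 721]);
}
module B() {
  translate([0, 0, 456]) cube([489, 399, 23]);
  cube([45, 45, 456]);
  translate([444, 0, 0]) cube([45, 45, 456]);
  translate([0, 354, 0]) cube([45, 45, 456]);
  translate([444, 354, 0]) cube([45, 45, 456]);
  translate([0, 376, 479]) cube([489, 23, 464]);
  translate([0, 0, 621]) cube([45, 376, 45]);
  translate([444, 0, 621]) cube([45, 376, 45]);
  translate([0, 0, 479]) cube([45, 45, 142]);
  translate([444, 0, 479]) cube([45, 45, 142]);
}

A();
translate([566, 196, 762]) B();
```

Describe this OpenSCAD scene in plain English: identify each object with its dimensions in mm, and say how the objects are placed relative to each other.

A is a table: top 1621 mm (x) × 791 mm (y), 41 mm thick, upper face at z = 762 mm, on four 72×72 mm square legs, each inset 16 mm from the nearest pair of top edges, running from z = 0 to the bottom of the top.

B is a chair: 489×399 mm seat, 23 mm thick, top at z = 479 mm, on four 45 mm square corner legs flush with the seat edges. A 23 mm thick backrest slab spans the full seat width, extending 464 mm above the seat top, its back face flush with the seat's +y edge. Two armrests of 45×45 mm section run along each side from the seat's front edge to the front of the backrest, top faces 187 mm above the seat top and outer faces flush with the seat's x-edges; a 45×45 mm post under the front of each armrest stands on the seat at the front corner.

The chair is on top of the table, centred.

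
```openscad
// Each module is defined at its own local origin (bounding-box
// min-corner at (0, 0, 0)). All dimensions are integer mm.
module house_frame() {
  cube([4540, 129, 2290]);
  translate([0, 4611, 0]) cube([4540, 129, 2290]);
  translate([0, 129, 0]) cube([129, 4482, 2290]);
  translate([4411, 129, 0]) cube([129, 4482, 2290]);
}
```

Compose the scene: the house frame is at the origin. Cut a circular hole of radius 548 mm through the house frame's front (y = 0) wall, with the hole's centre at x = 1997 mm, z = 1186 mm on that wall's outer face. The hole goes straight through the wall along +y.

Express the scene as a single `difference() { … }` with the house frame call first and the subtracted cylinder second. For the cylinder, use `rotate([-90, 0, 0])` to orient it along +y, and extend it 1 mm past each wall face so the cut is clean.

difference() {
  house_frame();
  translate([1997, -1, 1186]) rotate([-90, 0, 0]) cylinder(h = 131, r = 548);
}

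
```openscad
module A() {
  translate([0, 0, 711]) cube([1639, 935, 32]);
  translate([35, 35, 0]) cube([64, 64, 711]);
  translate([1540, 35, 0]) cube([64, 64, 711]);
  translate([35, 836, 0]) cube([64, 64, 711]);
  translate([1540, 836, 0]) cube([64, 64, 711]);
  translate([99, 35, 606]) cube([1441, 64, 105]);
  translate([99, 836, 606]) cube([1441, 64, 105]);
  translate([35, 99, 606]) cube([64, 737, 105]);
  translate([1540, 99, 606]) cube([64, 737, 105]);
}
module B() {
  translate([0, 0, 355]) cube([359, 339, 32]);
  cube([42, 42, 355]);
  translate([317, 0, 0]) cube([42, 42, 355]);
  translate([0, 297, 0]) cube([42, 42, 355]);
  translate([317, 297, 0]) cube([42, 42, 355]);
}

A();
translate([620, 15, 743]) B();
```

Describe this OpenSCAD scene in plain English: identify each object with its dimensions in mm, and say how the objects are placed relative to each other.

A is a rectangular dining table. The top is 1639×935×32 mm with its upper surface at z = 743 mm. It stands on four 64×64 mm square legs, each inset 35 mm from the nearest pair of top edges, running from the floor to the underside of the top. Four apron rails, 64 mm thick and 105 mm tall, run between adjacent legs with their top edges flush with the underside of the top and their outer faces flush with the legs' outer faces.

B is a four-legged stool. The seat is a 359×339×32 mm slab whose top surface is at z = 387 mm; four square legs, each 42×42 mm in cross-section, run from the floor (z = 0) to the underside of the seat, each flush with a corner of the seat.

The stool is on top of the table.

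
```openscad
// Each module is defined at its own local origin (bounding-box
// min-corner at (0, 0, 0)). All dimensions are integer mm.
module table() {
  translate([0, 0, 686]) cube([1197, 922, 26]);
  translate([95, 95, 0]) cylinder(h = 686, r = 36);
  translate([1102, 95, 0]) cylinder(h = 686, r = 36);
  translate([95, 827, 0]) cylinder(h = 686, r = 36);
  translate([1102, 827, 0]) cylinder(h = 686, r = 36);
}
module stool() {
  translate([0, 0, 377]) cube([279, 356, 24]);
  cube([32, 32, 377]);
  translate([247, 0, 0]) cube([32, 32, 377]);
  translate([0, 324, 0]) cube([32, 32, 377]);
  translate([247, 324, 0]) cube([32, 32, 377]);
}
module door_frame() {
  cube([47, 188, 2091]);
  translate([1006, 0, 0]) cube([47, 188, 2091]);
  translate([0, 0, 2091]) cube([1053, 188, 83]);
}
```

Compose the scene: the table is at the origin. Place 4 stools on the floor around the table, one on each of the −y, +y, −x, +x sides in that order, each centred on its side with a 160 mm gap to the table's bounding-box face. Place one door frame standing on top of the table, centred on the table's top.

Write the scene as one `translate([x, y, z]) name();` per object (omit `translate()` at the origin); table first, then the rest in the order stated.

table();
translate([459, -516, 0]) stool();
translate([459, 1082, 0]) stool();
translate([-439, 283, 0]) stool();
translate([1357, 283, 0]) stool();
translate([72, 367, 712]) door_frame();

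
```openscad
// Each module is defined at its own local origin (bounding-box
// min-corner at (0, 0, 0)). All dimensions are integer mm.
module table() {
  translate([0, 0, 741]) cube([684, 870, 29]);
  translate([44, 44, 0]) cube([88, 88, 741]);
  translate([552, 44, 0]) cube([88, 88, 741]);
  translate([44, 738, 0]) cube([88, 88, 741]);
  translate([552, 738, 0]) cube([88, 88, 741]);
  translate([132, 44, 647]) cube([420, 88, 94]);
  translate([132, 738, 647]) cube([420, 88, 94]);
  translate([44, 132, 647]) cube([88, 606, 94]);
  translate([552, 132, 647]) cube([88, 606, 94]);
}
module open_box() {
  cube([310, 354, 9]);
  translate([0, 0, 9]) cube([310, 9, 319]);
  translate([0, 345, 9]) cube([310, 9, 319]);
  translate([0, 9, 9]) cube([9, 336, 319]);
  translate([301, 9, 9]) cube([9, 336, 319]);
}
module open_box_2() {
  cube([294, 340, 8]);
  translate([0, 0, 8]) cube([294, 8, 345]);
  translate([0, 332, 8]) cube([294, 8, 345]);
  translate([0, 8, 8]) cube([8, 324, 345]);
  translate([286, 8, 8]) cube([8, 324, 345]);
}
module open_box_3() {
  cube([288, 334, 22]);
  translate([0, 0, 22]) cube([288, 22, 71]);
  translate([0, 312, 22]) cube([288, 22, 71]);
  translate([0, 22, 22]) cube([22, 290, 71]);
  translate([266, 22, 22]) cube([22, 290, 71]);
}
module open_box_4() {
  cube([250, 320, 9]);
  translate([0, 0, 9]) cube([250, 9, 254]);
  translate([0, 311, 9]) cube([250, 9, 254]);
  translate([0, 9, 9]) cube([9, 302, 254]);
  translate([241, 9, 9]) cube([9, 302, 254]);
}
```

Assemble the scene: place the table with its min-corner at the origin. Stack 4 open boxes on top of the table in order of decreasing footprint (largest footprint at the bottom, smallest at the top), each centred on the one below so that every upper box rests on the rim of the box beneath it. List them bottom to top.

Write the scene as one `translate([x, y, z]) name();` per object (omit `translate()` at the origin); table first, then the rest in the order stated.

table();
translate([187, 258, 770]) open_box();
translate([195, 265, 1098]) open_box_2();
translate([198, 268, 1451]) open_box_3();
translate([217, 275, 1544]) open_box_4();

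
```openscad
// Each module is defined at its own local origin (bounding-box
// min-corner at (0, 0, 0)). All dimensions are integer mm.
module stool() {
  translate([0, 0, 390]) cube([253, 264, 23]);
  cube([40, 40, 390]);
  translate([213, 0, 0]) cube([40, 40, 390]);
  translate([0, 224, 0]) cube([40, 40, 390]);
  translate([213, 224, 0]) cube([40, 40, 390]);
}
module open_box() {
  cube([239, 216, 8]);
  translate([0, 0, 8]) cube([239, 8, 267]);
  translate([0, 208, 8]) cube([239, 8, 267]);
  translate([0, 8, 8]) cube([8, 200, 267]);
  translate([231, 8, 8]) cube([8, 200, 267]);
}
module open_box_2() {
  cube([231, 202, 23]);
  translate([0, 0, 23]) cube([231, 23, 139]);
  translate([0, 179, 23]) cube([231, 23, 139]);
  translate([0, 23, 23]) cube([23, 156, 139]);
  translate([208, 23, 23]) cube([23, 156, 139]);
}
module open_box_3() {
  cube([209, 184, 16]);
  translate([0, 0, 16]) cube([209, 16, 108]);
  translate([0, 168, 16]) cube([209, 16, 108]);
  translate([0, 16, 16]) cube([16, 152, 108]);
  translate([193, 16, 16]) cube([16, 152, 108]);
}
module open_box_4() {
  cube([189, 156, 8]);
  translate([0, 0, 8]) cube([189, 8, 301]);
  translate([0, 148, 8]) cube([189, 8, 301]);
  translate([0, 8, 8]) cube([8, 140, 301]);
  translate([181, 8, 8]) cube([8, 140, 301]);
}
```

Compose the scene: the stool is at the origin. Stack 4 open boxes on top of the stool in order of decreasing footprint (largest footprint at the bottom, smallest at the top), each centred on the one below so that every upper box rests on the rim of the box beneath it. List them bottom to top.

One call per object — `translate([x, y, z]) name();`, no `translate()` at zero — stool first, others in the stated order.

stool();
translate([7, 24, 413]) open_box();
translate([11, 31, 688]) open_box_2();
translate([22, 40, 850]) open_box_3();
translate([32, 54, 974]) open_box_4();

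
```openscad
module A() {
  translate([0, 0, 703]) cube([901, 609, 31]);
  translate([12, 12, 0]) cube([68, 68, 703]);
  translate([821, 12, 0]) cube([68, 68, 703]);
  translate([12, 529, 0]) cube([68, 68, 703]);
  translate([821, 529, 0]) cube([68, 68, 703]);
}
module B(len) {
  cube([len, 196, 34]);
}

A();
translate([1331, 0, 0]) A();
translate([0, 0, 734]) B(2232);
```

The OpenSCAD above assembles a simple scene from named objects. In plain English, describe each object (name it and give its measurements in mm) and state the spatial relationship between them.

A is a rectangular dining table. The top is 901×609×31 mm with its upper surface at z = 734 mm. It stands on four 68×68 mm square legs, each inset 12 mm from the nearest pair of top edges, running from the floor to the underside of the top.

B is a rectangular beam 2232 mm long (x), 196 mm deep (y), 34 mm thick (z).

The beam spans the tops of two tables placed 430 mm apart, resting at z = 734 mm.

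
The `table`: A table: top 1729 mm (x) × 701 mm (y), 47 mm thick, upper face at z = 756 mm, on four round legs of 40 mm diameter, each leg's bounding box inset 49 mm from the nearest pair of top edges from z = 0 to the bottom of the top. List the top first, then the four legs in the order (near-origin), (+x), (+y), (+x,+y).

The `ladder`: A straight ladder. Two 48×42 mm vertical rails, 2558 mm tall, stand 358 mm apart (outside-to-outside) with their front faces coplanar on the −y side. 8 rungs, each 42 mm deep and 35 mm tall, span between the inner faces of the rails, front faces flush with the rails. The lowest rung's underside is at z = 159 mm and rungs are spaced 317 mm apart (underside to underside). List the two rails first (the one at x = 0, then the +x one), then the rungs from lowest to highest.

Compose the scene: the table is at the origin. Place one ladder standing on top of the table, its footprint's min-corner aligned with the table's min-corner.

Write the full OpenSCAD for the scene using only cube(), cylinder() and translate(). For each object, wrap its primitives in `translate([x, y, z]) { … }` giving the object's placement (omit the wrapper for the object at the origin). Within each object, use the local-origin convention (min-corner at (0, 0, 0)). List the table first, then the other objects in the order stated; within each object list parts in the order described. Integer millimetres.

translate([0, 0, 709]) cube([1729, 701, 47]);
translate([69, 69, 0]) cylinder(h = 709, r = 20);
translate([1660, 69, 0]) cylinder(h = 709, r = 20);
translate([69, 632, 0]) cylinder(h = 709, r = 20);
translate([1660, 632, 0]) cylinder(h = 709, r = 20);
translate([0, 0, 756]) {
  cube([48, 42, 2558]);
  translate([310, 0, 0]) cube([48, 42, 2558]);
  translate([48, 0, 159]) cube([262, 42, 35]);
  translate([48, 0, 476]) cube([262, 42, 35]);
  translate([48, 0, 793]) cube([262, 42, 35]);
  translate([48, 0, 1110]) cube([262, 42, 35]);
  translate([48, 0, 1427]) cube([262, 42, 35]);
  translate([48, 0, 1744]) cube([262, 42, 35]);
  translate([48, 0, 2061]) cube([262, 42, 35]);
  translate([48, 0, 2378]) cube([262, 42, 35]);
}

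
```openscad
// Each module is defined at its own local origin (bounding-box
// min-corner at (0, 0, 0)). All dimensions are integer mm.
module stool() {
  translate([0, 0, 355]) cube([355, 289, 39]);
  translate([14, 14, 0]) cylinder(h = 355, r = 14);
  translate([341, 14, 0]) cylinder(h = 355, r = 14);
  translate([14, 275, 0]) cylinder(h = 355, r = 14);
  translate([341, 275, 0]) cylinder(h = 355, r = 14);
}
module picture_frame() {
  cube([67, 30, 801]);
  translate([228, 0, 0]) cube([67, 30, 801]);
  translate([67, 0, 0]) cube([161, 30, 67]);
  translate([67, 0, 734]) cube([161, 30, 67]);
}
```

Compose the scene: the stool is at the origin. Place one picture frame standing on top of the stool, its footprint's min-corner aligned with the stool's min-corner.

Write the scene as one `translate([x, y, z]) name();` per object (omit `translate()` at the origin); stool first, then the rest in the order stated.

stool();
translate([0, 0, 394]) picture_frame();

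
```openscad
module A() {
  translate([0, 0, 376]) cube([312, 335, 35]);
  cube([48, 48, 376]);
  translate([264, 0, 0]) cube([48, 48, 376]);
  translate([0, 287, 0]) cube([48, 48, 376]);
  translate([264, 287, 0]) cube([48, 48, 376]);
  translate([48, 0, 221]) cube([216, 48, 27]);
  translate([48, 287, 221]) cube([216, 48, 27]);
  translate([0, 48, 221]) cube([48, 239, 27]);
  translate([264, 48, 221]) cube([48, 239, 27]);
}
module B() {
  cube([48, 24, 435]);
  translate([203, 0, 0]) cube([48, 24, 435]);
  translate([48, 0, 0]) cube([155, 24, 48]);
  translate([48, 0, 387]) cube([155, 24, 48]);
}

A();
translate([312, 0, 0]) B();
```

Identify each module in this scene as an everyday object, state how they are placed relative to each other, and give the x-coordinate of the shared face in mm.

The stool's +x face and the picture frame's −x face are both at x = 312 mm.

A is a stool. B is a picture frame. The picture frame is against the stool's +x side, with their −y faces flush. The x-coordinate of the shared face is 312 mm.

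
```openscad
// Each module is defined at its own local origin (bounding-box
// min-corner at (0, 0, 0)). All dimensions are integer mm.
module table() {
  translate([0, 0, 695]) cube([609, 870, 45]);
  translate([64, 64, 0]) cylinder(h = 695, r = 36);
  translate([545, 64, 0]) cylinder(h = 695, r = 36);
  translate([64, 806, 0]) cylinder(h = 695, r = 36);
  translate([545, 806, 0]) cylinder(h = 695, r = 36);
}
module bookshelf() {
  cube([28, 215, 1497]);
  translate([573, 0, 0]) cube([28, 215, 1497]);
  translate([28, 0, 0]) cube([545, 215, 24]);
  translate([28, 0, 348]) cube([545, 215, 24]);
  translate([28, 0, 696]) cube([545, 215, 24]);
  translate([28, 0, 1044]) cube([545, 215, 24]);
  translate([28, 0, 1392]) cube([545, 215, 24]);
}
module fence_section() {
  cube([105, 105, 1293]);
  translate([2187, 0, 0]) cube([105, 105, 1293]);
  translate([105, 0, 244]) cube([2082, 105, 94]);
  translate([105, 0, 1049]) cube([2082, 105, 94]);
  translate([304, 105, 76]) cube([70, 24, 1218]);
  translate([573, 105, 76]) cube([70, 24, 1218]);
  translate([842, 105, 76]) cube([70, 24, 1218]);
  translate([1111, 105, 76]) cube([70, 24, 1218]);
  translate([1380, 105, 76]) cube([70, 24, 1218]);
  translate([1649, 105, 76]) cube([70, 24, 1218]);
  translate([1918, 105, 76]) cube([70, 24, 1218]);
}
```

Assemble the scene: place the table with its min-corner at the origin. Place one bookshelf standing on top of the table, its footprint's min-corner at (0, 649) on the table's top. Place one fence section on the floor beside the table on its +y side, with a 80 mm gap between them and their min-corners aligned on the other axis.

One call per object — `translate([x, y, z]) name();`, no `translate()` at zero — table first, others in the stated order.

table();
translate([0, 649, 740]) bookshelf();
translate([0, 950, 0]) fence_section();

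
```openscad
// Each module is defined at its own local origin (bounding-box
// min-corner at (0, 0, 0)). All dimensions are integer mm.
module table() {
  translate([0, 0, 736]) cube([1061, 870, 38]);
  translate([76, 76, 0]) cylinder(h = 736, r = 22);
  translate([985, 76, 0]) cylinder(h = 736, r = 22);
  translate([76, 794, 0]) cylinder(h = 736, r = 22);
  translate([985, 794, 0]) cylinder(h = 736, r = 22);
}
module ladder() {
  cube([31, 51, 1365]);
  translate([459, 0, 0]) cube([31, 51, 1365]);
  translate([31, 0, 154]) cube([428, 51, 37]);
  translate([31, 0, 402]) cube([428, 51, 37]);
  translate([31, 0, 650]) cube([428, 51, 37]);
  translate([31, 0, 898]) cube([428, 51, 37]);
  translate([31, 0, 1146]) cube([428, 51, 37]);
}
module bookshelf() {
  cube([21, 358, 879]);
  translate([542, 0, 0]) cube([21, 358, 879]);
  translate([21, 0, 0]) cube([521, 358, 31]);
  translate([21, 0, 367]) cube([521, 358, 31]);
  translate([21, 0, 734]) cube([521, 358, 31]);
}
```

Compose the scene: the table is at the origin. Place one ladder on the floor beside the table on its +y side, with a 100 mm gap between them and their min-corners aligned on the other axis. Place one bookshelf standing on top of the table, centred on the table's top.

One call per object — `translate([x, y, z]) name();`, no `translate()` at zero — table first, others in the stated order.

table();
translate([0, 970, 0]) ladder();
translate([249, 256, 774]) bookshelf();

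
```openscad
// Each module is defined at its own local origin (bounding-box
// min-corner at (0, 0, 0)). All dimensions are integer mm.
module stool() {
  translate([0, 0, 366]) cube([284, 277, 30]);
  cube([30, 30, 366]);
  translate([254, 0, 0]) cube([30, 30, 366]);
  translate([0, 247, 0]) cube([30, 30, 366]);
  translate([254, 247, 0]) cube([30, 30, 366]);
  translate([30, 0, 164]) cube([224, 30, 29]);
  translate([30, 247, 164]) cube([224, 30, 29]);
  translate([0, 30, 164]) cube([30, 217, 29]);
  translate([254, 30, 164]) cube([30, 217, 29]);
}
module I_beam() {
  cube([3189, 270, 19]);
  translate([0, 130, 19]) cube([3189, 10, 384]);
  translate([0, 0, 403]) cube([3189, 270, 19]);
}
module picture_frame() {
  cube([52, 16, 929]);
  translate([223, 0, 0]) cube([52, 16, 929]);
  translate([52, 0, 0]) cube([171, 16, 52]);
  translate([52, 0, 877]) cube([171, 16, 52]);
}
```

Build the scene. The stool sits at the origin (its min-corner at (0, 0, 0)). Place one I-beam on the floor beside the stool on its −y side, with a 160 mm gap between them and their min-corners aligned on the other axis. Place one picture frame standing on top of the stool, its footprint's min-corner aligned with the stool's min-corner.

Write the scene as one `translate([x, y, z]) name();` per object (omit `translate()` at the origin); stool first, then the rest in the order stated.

stool();
translate([0, -430, 0]) I_beam();
translate([0, 0, 396]) picture_frame();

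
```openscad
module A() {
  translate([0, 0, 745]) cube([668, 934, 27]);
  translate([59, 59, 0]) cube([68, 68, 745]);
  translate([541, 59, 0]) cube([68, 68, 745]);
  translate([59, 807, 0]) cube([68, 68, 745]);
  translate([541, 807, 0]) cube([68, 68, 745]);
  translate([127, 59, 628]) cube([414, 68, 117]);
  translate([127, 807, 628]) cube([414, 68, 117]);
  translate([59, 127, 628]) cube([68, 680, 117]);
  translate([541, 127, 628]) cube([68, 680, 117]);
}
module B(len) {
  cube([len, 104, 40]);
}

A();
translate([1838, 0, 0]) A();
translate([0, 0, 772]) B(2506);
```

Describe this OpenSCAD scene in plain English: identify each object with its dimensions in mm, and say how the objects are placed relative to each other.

A is a table: top 668 mm (x) × 934 mm (y), 27 mm thick, upper face at z = 772 mm, on four 68×68 mm square legs, each inset 59 mm from the nearest pair of top edges, running from z = 0 to the bottom of the top. Four apron rails, 68 mm thick and 117 mm tall, run between adjacent legs with their top edges flush with the underside of the top and their outer faces flush with the legs' outer faces.

B is a rectangular beam 2506 mm long (x), 104 mm deep (y), 40 mm thick (z).

The beam spans the tops of two tables placed 1170 mm apart, resting at z = 772 mm.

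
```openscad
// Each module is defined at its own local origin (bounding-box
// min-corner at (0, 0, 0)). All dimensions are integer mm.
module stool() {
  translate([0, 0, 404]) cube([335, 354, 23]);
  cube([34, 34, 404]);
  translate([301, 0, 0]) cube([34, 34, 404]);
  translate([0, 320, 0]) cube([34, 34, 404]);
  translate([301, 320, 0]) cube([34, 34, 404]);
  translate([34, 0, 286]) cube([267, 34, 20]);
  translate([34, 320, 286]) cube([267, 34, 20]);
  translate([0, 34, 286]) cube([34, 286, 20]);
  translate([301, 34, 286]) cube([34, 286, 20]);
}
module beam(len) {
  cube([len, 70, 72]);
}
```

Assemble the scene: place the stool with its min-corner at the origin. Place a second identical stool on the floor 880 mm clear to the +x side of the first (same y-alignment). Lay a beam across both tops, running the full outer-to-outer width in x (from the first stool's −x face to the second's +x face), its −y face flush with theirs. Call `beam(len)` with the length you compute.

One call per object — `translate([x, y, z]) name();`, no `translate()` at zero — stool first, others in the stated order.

stool();
translate([1215, 0, 0]) stool();
translate([0, 0, 427]) beam(1550);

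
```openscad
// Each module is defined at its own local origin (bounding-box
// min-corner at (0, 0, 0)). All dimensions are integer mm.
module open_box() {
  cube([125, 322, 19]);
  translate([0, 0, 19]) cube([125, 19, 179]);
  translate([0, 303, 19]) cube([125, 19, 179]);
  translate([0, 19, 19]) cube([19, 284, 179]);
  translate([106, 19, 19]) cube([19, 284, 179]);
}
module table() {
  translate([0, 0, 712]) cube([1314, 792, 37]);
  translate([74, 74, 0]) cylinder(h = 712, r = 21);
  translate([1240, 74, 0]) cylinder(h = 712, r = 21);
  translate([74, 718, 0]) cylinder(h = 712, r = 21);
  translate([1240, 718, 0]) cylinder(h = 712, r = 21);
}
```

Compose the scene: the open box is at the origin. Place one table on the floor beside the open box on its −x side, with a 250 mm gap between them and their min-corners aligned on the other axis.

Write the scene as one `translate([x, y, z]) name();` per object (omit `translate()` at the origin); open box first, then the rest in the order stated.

open_box();
translate([-1564, 0, 0]) table();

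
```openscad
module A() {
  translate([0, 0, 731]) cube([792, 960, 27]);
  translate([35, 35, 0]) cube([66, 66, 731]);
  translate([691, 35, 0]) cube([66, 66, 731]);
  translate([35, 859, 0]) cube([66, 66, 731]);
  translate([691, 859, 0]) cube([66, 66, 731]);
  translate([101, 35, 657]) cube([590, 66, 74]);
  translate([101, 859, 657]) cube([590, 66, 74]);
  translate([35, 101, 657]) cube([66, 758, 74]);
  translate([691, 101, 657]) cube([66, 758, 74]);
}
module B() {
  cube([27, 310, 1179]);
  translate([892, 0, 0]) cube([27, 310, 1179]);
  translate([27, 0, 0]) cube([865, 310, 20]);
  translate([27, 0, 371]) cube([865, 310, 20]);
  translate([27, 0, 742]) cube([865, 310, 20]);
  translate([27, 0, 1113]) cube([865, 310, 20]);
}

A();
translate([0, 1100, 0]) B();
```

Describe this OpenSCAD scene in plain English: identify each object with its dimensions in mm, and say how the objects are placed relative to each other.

A is a table: top 792 mm (x) × 960 mm (y), 27 mm thick, upper face at z = 758 mm, on four 66×66 mm square legs, each inset 35 mm from the nearest pair of top edges, running from z = 0 to the bottom of the top. Four apron rails, 66 mm thick and 74 mm tall, run between adjacent legs with their top edges flush with the underside of the top and their outer faces flush with the legs' outer faces.

B is an open bookshelf. Two side panels, each 27 mm thick, 310 mm deep and 1179 mm tall, stand 919 mm apart (outside-to-outside). Between them sit 4 shelves, each 20 mm thick and 310 mm deep, spanning the full gap between the sides. The bottom shelf rests on the floor (its underside at z = 0) and the clear gap between one shelf's top and the next shelf's underside is 351 mm.

The bookshelf is on the floor beside the table on its +y side.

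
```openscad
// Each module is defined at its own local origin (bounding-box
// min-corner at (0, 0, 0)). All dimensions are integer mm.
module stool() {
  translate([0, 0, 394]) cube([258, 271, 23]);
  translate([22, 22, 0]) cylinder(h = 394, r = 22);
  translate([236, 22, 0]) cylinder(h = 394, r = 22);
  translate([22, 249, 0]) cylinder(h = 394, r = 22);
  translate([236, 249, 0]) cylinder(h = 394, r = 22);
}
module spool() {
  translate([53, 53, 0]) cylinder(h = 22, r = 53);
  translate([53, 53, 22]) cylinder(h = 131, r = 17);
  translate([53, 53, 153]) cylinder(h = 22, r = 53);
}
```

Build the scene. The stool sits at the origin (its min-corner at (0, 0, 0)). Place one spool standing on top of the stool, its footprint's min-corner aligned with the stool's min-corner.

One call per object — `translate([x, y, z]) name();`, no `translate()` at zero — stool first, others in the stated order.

stool();
translate([0, 0, 417]) spool();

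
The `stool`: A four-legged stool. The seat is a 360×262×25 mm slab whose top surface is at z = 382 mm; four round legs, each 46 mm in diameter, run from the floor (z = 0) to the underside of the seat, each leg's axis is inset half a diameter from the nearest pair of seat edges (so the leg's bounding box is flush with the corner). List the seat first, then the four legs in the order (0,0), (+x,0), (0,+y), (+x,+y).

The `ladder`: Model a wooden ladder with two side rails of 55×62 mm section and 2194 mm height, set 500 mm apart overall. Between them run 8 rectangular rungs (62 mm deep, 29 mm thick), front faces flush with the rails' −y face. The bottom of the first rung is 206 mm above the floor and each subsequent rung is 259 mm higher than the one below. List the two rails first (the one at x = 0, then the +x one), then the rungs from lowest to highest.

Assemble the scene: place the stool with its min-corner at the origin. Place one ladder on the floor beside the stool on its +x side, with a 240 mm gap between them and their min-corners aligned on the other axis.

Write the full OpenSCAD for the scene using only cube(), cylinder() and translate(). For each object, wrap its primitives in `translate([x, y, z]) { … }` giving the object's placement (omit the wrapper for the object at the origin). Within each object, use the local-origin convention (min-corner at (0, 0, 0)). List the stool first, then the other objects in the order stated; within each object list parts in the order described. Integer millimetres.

translate([0, 0, 357]) cube([360, 262, 25]);
translate([23, 23, 0]) cylinder(h = 357, r = 23);
translate([337, 23, 0]) cylinder(h = 357, r = 23);
translate([23, 239, 0]) cylinder(h = 357, r = 23);
translate([337, 239, 0]) cylinder(h = 357, r = 23);
translate([600, 0, 0]) {
  cube([55, 62, 2194]);
  translate([445, 0, 0]) cube([55, 62, 2194]);
  translate([55, 0, 206]) cube([390, 62, 29]);
  translate([55, 0, 465]) cube([390, 62, 29]);
  translate([55, 0, 724]) cube([390, 62, 29]);
  translate([55, 0, 983]) cube([390, 62, 29]);
  translate([55, 0, 1242]) cube([390, 62, 29]);
  translate([55, 0, 1501]) cube([390, 62, 29]);
  translate([55, 0, 1760]) cube([390, 62, 29]);
  translate([55, 0, 2019]) cube([390, 62, 29]);
}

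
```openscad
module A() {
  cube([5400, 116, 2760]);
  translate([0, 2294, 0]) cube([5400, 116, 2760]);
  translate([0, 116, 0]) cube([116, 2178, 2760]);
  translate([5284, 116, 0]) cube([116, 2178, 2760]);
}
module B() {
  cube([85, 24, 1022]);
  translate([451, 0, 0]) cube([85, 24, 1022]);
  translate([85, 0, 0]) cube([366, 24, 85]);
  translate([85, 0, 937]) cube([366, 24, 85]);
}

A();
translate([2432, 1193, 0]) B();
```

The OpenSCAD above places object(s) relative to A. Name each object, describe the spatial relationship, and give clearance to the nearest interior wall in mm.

A is a house frame. B is a picture frame. The picture frame sits inside the house frame, centred. The clearance to the nearest interior wall is 1077 mm.

Clearances: x = 2316, y = 1077; minimum 1077 mm.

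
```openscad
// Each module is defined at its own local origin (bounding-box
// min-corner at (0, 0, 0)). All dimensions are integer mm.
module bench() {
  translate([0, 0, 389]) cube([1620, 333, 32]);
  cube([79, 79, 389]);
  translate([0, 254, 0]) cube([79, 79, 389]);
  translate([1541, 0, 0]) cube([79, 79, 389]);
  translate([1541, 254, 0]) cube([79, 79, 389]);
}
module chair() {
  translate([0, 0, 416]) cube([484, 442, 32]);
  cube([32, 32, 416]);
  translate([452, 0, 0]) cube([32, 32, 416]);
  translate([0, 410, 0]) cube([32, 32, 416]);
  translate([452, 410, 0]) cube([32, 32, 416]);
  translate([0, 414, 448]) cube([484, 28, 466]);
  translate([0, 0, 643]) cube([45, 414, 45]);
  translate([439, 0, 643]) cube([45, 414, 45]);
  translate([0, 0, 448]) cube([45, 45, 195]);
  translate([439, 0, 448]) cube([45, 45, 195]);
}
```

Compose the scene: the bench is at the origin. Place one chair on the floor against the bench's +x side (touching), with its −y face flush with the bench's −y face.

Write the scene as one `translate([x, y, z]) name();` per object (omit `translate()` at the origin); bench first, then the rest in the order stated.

bench();
translate([1620, 0, 0]) chair();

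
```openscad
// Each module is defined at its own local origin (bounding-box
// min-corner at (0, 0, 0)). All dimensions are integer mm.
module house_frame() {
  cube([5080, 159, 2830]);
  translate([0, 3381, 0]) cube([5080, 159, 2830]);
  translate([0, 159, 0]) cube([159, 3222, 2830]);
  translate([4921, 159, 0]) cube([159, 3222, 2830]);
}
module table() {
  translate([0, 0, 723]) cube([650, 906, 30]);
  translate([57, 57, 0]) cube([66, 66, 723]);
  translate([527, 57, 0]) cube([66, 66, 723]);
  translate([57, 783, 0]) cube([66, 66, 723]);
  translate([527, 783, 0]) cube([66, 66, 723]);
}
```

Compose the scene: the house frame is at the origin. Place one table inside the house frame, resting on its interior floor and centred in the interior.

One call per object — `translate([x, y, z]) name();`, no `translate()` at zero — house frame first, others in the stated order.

house_frame();
translate([2215, 1317, 0]) table();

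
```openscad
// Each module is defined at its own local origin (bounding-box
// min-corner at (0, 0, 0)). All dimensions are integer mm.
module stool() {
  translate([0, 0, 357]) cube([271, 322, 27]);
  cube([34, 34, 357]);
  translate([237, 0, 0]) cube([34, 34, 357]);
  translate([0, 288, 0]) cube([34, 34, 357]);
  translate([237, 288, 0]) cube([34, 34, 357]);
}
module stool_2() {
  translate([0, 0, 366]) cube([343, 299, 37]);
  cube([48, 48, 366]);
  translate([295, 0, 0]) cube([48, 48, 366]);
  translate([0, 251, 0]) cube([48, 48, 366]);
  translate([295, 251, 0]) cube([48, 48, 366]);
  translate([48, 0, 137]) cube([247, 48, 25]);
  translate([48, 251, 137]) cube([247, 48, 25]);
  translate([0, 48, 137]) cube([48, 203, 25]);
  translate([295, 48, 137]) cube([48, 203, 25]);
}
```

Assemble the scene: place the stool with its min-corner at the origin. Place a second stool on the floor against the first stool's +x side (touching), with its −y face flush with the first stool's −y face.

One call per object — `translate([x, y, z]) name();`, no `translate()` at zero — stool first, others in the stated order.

stool();
translate([271, 0, 0]) stool_2();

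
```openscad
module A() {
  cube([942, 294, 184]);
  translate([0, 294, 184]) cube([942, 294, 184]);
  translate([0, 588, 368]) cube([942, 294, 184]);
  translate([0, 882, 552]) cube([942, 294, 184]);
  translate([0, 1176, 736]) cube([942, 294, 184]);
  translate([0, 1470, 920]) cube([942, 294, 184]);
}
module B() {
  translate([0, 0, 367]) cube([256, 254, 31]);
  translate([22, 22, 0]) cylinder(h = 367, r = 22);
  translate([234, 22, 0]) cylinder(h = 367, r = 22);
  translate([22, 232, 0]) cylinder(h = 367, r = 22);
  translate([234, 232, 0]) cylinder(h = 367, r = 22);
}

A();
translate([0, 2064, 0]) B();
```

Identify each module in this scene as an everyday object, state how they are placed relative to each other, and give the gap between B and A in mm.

The stool's nearest face is 300 mm from the staircase's +y face.

A is a staircase. B is a stool. The stool is on the floor beside the staircase on its +y side. The gap between the stool and the staircase is 300 mm.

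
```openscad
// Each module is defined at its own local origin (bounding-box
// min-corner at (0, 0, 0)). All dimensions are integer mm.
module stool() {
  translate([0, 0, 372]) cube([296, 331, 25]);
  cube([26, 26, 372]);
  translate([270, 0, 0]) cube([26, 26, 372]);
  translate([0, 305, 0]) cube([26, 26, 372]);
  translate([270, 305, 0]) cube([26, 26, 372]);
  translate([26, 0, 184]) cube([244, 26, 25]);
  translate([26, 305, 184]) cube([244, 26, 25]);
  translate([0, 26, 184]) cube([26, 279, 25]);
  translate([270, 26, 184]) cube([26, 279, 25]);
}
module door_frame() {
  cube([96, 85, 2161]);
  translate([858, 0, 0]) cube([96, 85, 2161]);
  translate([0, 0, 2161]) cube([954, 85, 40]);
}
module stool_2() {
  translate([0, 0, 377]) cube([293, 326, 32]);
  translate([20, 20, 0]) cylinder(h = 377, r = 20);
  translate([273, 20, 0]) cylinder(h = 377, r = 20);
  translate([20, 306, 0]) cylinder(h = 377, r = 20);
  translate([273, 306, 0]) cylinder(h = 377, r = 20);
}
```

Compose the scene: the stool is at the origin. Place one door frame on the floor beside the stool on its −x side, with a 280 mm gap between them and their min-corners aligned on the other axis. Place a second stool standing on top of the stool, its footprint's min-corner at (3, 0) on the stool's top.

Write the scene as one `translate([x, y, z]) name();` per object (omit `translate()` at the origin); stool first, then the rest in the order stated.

stool();
translate([-1234, 0, 0]) door_frame();
translate([3, 0, 397]) stool_2();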